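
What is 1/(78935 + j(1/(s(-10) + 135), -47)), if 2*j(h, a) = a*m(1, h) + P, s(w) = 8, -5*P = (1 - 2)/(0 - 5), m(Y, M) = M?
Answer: 3575/282191966 ≈ 1.2669e-5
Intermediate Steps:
P = -1/25 (P = -(1 - 2)/(5*(0 - 5)) = -(-1)/(5*(-5)) = -(-1)*(-1)/(5*5) = -⅕*⅕ = -1/25 ≈ -0.040000)
j(h, a) = -1/50 + a*h/2 (j(h, a) = (a*h - 1/25)/2 = (-1/25 + a*h)/2 = -1/50 + a*h/2)
1/(78935 + j(1/(s(-10) + 135), -47)) = 1/(78935 + (-1/50 + (½)*(-47)/(8 + 135))) = 1/(78935 + (-1/50 + (½)*(-47)/143)) = 1/(78935 + (-1/50 + (½)*(-47)*(1/143))) = 1/(78935 + (-1/50 - 47/286)) = 1/(78935 - 659/3575) = 1/(282191966/3575) = 3575/282191966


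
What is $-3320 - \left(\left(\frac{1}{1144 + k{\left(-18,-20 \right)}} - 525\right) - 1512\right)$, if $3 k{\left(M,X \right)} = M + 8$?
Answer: $- \frac{4390429}{3422} \approx -1283.0$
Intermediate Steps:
$k{\left(M,X \right)} = \frac{8}{3} + \frac{M}{3}$ ($k{\left(M,X \right)} = \frac{M + 8}{3} = \frac{8 + M}{3} = \frac{8}{3} + \frac{M}{3}$)
$-3320 - \left(\left(\frac{1}{1144 + k{\left(-18,-20 \right)}} - 525\right) - 1512\right) = -3320 - \left(\left(\frac{1}{1144 + \left(\frac{8}{3} + \frac{1}{3} \left(-18\right)\right)} - 525\right) - 1512\right) = -3320 - \left(\left(\frac{1}{1144 + \left(\frac{8}{3} - 6\right)} - 525\right) - 1512\right) = -3320 - \left(\left(\frac{1}{1144 - \frac{10}{3}} - 525\right) - 1512\right) = -3320 - \left(\left(\frac{1}{\frac{3422}{3}} - 525\right) - 1512\right) = -3320 - \left(\left(\frac{3}{3422} - 525\right) - 1512\right) = -3320 - \left(- \frac{1796547}{3422} - 1512\right) = -3320 - - \frac{6970611}{3422} = -3320 + \frac{6970611}{3422} = - \frac{4390429}{3422}$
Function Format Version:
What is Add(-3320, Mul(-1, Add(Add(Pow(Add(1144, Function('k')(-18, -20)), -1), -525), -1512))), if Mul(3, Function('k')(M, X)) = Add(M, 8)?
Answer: Rational(-4390429, 3422) ≈ -1283.0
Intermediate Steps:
Function('k')(M, X) = Add(Rational(8, 3), Mul(Rational(1, 3), M)) (Function('k')(M, X) = Mul(Rational(1, 3), Add(M, 8)) = Mul(Rational(1, 3), Add(8, M)) = Add(Rational(8, 3), Mul(Rational(1, 3), M)))
Add(-3320, Mul(-1, Add(Add(Pow(Add(1144, Function('k')(-18, -20)), -1), -525), -1512))) = Add(-3320, Mul(-1, Add(Add(Pow(Add(1144, Add(Rational(8, 3), Mul(Rational(1, 3), -18))), -1), -525), -1512))) = Add(-3320, Mul(-1, Add(Add(Pow(Add(1144, Add(Rational(8, 3), -6)), -1), -525), -1512))) = Add(-3320, Mul(-1, Add(Add(Pow(Add(1144, Rational(-10, 3)), -1), -525), -1512))) = Add(-3320, Mul(-1, Add(Add(Pow(Rational(3422, 3), -1), -525), -1512))) = Add(-3320, Mul(-1, Add(Add(Rational(3, 3422), -525), -1512))) = Add(-3320, Mul(-1, Add(Rational(-1796547, 3422), -1512))) = Add(-3320, Mul(-1, Rational(-6970611, 3422))) = Add(-3320, Rational(6970611, 3422)) = Rational(-4390429, 3422)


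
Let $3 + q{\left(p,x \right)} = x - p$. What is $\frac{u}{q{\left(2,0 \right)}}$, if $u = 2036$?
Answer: $- \frac{2036}{5} \approx -407.2$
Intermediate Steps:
$q{\left(p,x \right)} = -3 + x - p$ ($q{\left(p,x \right)} = -3 - \left(p - x\right) = -3 + x - p$)
$\frac{u}{q{\left(2,0 \right)}} = \frac{2036}{-3 + 0 - 2} = \frac{2036}{-5} = 2036 \left(- \frac{1}{5}\right) = - \frac{2036}{5}$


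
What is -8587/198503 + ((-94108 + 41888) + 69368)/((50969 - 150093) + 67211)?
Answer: -3677966375/6334826239 ≈ -0.58060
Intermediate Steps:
-8587/198503 + ((-94108 + 41888) + 69368)/((50969 - 150093) + 67211) = -8587*1/198503 + (-52220 + 69368)/(-99124 + 67211) = -8587/198503 + 17148/(-31913) = -8587/198503 + 17148*(-1/31913) = -8587/198503 - 17148/31913 = -3677966375/6334826239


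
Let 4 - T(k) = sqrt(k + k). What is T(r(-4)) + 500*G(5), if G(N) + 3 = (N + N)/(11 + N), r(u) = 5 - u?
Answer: -2367/2 - 3*sqrt(2) ≈ -1187.7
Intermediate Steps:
T(k) = 4 - sqrt(2)*sqrt(k) (T(k) = 4 - sqrt(k + k) = 4 - sqrt(2*k) = 4 - sqrt(2)*sqrt(k))
G(N) = -3 + 2*N/(11 + N) (G(N) = -3 + (N + N)/(11 + N) = -3 + (2*N)/(11 + N) = -3 + 2*N/(11 + N))
T(r(-4)) + 500*G(5) = (4 - sqrt(2)*sqrt(5 - 1*(-4))) + 500*((-33 - 1*5)/(11 + 5)) = (4 - sqrt(2)*sqrt(5 + 4)) + 500*((-33 - 5)/16) = (4 - sqrt(2)*sqrt(9)) + 500*((1/16)*(-38)) = (4 - 1*sqrt(2)*3) + 500*(-19/8) = (4 - 3*sqrt(2)) - 2375/2 = -2367/2 - 3*sqrt(2)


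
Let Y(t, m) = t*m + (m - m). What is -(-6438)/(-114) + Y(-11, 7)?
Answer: -2536/19 ≈ -133.47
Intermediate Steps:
Y(t, m) = m*t (Y(t, m) = m*t + 0 = m*t)
-(-6438)/(-114) + Y(-11, 7) = -(-6438)/(-114) + 7*(-11) = -(-6438)*(-1)/114 - 77 = -111*29/57 - 77 = -1073/19 - 77 = -2536/19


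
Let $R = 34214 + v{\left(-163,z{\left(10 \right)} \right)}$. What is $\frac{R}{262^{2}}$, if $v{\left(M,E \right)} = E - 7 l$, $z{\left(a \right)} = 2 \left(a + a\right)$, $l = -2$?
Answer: $\frac{8567}{17161} \approx 0.49921$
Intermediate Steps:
$z{\left(a \right)} = 4 a$ ($z{\left(a \right)} = 2 \cdot 2 a = 4 a$)
$v{\left(M,E \right)} = 14 + E$ ($v{\left(M,E \right)} = E - -14 = E + 14 = 14 + E$)
$R = 34268$ ($R = 34214 + \left(14 + 4 \cdot 10\right) = 34214 + \left(14 + 40\right) = 34214 + 54 = 34268$)
$\frac{R}{262^{2}} = \frac{34268}{262^{2}} = \frac{34268}{68644} = 34268 \cdot \frac{1}{68644} = \frac{8567}{17161}$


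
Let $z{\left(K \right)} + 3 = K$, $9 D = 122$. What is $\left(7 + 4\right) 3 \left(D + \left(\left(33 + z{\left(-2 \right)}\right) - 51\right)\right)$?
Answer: $- \frac{935}{3} \approx -311.67$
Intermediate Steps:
$D = \frac{122}{9}$ ($D = \frac{1}{9} \cdot 122 = \frac{122}{9} \approx 13.556$)
$z{\left(K \right)} = -3 + K$
$\left(7 + 4\right) 3 \left(D + \left(\left(33 + z{\left(-2 \right)}\right) - 51\right)\right) = \left(7 + 4\right) 3 \left(\frac{122}{9} + \left(\left(33 - 5\right) - 51\right)\right) = 11 \cdot 3 \left(\frac{122}{9} + \left(\left(33 - 5\right) - 51\right)\right) = 33 \left(\frac{122}{9} + \left(28 - 51\right)\right) = 33 \left(\frac{122}{9} - 23\right) = 33 \left(- \frac{85}{9}\right) = - \frac{935}{3}$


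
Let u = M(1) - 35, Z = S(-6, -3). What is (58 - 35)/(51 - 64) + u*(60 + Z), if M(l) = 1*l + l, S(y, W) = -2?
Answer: -24905/13 ≈ -1915.8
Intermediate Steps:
Z = -2
M(l) = 2*l (M(l) = l + l = 2*l)
u = -33 (u = 2*1 - 35 = 2 - 35 = -33)
(58 - 35)/(51 - 64) + u*(60 + Z) = (58 - 35)/(51 - 64) - 33*(60 - 2) = 23/(-13) - 33*58 = 23*(-1/13) - 1914 = -23/13 - 1914 = -24905/13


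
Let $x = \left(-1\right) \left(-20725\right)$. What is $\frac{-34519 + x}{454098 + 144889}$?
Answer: $- \frac{13794}{598987} \approx -0.023029$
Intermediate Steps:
$x = 20725$
$\frac{-34519 + x}{454098 + 144889} = \frac{-34519 + 20725}{454098 + 144889} = - \frac{13794}{598987}$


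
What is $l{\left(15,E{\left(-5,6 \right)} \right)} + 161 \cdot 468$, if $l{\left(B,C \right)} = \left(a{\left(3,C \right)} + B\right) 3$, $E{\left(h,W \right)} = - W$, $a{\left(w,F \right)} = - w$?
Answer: $75384$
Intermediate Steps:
$l{\left(B,C \right)} = -9 + 3 B$ ($l{\left(B,C \right)} = \left(\left(-1\right) 3 + B\right) 3 = \left(-3 + B\right) 3 = -9 + 3 B$)
$l{\left(15,E{\left(-5,6 \right)} \right)} + 161 \cdot 468 = \left(-9 + 3 \cdot 15\right) + 161 \cdot 468 = \left(-9 + 45\right) + 75348 = 36 + 75348 = 75384$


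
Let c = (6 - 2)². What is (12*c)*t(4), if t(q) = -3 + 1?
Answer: -384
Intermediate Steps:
t(q) = -2
c = 16 (c = 4² = 16)
(12*c)*t(4) = (12*16)*(-2) = 192*(-2) = -384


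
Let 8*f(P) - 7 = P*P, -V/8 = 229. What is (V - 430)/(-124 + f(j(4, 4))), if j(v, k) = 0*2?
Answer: 18096/985 ≈ 18.372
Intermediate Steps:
V = -1832 (V = -8*229 = -1832)
j(v, k) = 0
f(P) = 7/8 + P²/8 (f(P) = 7/8 + (P*P)/8 = 7/8 + P²/8)
(V - 430)/(-124 + f(j(4, 4))) = (-1832 - 430)/(-124 + (7/8 + (⅛)*0²)) = -2262/(-124 + (7/8 + (⅛)*0)) = -2262/(-124 + (7/8 + 0)) = -2262/(-124 + 7/8) = -2262/(-985/8) = -2262*(-8/985) = 18096/985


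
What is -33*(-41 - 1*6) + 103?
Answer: 1654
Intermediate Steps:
-33*(-41 - 1*6) + 103 = -33*(-41 - 6) + 103 = -33*(-47) + 103 = 1551 + 103 = 1654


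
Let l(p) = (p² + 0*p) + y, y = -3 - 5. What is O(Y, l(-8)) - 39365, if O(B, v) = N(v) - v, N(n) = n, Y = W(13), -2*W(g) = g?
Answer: -39365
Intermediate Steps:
W(g) = -g/2
Y = -13/2 (Y = -½*13 = -13/2 ≈ -6.5000)
y = -8
l(p) = -8 + p² (l(p) = (p² + 0*p) - 8 = (p² + 0) - 8 = p² - 8 = -8 + p²)
O(B, v) = 0 (O(B, v) = v - v = 0)
O(Y, l(-8)) - 39365 = 0 - 39365 = -39365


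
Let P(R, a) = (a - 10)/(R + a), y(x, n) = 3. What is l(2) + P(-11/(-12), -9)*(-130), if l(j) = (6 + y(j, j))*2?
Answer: -27894/97 ≈ -287.57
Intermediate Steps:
l(j) = 18 (l(j) = (6 + 3)*2 = 9*2 = 18)
P(R, a) = (-10 + a)/(R + a)
l(2) + P(-11/(-12), -9)*(-130) = 18 + ((-10 - 9)/(-11/(-12) - 9))*(-130) = 18 + (-19/(-11*(-1/12) - 9))*(-130) = 18 + (-19/(11/12 - 9))*(-130) = 18 + (-19/(-97/12))*(-130) = 18 - 12/97*(-19)*(-130) = 18 + (228/97)*(-130) = 18 - 29640/97 = -27894/97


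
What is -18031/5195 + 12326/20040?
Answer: -29730767/10410780 ≈ -2.8558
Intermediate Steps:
-18031/5195 + 12326/20040 = -18031*1/5195 + 12326*(1/20040) = -18031/5195 + 6163/10020 = -29730767/10410780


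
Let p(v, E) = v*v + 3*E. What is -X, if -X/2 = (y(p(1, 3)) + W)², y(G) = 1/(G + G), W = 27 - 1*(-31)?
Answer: 1347921/200 ≈ 6739.6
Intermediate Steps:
p(v, E) = v² + 3*E
W = 58 (W = 27 + 31 = 58)
y(G) = 1/(2*G)
X = -1347921/200 (X = -2*(1/(2*(1² + 3*3)) + 58)² = -2*(1/(2*(1 + 9)) + 58)² = -2*((½)/10 + 58)² = -2*((½)*(⅒) + 58)² = -2*(1/20 + 58)² = -2*(1161/20)² = -2*1347921/400 = -1347921/200 ≈ -6739.6)
-X = -1*(-1347921/200) = 1347921/200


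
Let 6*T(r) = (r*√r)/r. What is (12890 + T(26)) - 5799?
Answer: 7091 + √26/6 ≈ 7091.9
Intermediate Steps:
T(r) = √r/6 (T(r) = ((r*√r)/r)/6 = (r^(3/2)/r)/6 = √r/6)
(12890 + T(26)) - 5799 = (12890 + √26/6) - 5799 = 7091 + √26/6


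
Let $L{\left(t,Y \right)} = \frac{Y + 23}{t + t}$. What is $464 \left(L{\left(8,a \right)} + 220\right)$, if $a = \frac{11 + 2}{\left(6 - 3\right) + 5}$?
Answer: $\frac{822353}{8} \approx 1.0279 \cdot 10^{5}$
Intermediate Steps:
$a = \frac{13}{8}$ ($a = \frac{13}{3 + 5} = \frac{13}{8} \approx 1.625$)
$L{\left(t,Y \right)} = \frac{23 + Y}{2 t}$
$464 \left(L{\left(8,a \right)} + 220\right) = 464 \left(\frac{23 + \frac{13}{8}}{2 \cdot 8} + 220\right) = 464 \left(\frac{1}{2} \cdot \frac{1}{8} \cdot \frac{197}{8} + 220\right) = 464 \left(\frac{197}{128} + 220\right) = 464 \cdot \frac{28357}{128} = \frac{822353}{8}$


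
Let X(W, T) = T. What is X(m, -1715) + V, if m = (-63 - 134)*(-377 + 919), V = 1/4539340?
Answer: -7784968099/4539340 ≈ -1715.0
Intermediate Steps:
V = 1/4539340 ≈ 2.2030e-7
m = -106774 (m = -197*542 = -106774)
X(m, -1715) + V = -1715 + 1/4539340 = -7784968099/4539340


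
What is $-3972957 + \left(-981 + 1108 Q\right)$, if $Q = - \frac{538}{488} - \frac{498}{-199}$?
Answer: $- \frac{48220802645}{12139} \approx -3.9724 \cdot 10^{6}$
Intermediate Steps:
$Q = \frac{67981}{48556}$ ($Q = \left(-538\right) \frac{1}{488} - - \frac{498}{199} = - \frac{269}{244} + \frac{498}{199} = \frac{67981}{48556} \approx 1.4001$)
$-3972957 + \left(-981 + 1108 Q\right) = -3972957 + \left(-981 + 1108 \cdot \frac{67981}{48556}\right) = -3972957 + \left(-981 + \frac{18830737}{12139}\right) = -3972957 + \frac{6922378}{12139} = - \frac{48220802645}{12139}$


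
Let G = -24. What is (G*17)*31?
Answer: -12648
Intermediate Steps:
(G*17)*31 = -24*17*31 = -408*31 = -12648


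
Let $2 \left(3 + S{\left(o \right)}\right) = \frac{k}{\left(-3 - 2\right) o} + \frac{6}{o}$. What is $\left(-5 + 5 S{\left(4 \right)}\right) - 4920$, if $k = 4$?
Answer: $- \frac{19747}{4} \approx -4936.8$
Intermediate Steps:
$S{\left(o \right)} = -3 + \frac{13}{5 o}$ ($S{\left(o \right)} = -3 + \frac{\frac{4}{\left(-3 - 2\right) o} + \frac{6}{o}}{2} = -3 + \frac{\frac{4}{\left(-5\right) o} + \frac{6}{o}}{2} = -3 + \frac{4 \left(- \frac{1}{5 o}\right) + \frac{6}{o}}{2} = -3 + \frac{- \frac{4}{5 o} + \frac{6}{o}}{2} = -3 + \frac{\frac{26}{5} \frac{1}{o}}{2} = -3 + \frac{13}{5 o}$)
$\left(-5 + 5 S{\left(4 \right)}\right) - 4920 = \left(-5 + 5 \left(-3 + \frac{13}{5 \cdot 4}\right)\right) - 4920 = \left(-5 + 5 \left(-3 + \frac{13}{5} \cdot \frac{1}{4}\right)\right) - 4920 = \left(-5 + 5 \left(-3 + \frac{13}{20}\right)\right) - 4920 = \left(-5 + 5 \left(- \frac{47}{20}\right)\right) - 4920 = \left(-5 - \frac{47}{4}\right) - 4920 = - \frac{67}{4} - 4920 = - \frac{19747}{4}$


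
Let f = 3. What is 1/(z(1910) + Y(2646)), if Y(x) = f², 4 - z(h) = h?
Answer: -1/1897 ≈ -0.00052715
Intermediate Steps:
z(h) = 4 - h
Y(x) = 9 (Y(x) = 3² = 9)
1/(z(1910) + Y(2646)) = 1/((4 - 1*1910) + 9) = 1/((4 - 1910) + 9) = 1/(-1906 + 9) = 1/(-1897) = -1/1897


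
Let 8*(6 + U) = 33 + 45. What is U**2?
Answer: 225/16 ≈ 14.063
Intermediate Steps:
U = 15/4 (U = -6 + (33 + 45)/8 = -6 + (1/8)*78 = -6 + 39/4 = 15/4 ≈ 3.7500)
U**2 = (15/4)**2 = 225/16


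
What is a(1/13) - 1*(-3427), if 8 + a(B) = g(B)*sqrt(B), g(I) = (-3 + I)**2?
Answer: 3419 + 1444*sqrt(13)/2197 ≈ 3421.4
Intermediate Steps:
a(B) = -8 + sqrt(B)*(-3 + B)**2 (a(B) = -8 + (-3 + B)**2*sqrt(B) = -8 + sqrt(B)*(-3 + B)**2)
a(1/13) - 1*(-3427) = (-8 + sqrt(1/13)*(-3 + 1/13)**2) - 1*(-3427) = (-8 + sqrt(1/13)*(-3 + 1/13)**2) + 3427 = (-8 + (sqrt(13)/13)*(-38/13)**2) + 3427 = (-8 + (sqrt(13)/13)*(1444/169)) + 3427 = (-8 + 1444*sqrt(13)/2197) + 3427 = 3419 + 1444*sqrt(13)/2197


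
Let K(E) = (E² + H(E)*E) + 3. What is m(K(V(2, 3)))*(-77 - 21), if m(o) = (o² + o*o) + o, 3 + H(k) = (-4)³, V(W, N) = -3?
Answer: -8913198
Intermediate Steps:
H(k) = -67 (H(k) = -3 + (-4)³ = -3 - 64 = -67)
K(E) = 3 + E² - 67*E (K(E) = (E² - 67*E) + 3 = 3 + E² - 67*E)
m(o) = o + 2*o² (m(o) = (o² + o²) + o = 2*o² + o = o + 2*o²)
m(K(V(2, 3)))*(-77 - 21) = ((3 + (-3)² - 67*(-3))*(1 + 2*(3 + (-3)² - 67*(-3))))*(-77 - 21) = ((3 + 9 + 201)*(1 + 2*(3 + 9 + 201)))*(-98) = (213*(1 + 2*213))*(-98) = (213*(1 + 426))*(-98) = (213*427)*(-98) = 90951*(-98) = -8913198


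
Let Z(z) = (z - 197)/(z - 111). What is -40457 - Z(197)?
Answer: -40457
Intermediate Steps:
Z(z) = (-197 + z)/(-111 + z)
-40457 - Z(197) = -40457 - (-197 + 197)/(-111 + 197) = -40457 - 0/86 = -40457 - 1*0 = -40457 + 0 = -40457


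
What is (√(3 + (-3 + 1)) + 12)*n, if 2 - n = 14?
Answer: -156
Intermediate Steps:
n = -12 (n = 2 - 1*14 = 2 - 14 = -12)
(√(3 + (-3 + 1)) + 12)*n = (√(3 + (-3 + 1)) + 12)*(-12) = (√(3 - 2) + 12)*(-12) = (√1 + 12)*(-12) = (1 + 12)*(-12) = 13*(-12) = -156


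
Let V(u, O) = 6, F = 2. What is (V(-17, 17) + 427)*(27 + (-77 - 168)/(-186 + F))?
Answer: 2257229/184 ≈ 12268.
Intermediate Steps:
(V(-17, 17) + 427)*(27 + (-77 - 168)/(-186 + F)) = (6 + 427)*(27 + (-77 - 168)/(-186 + 2)) = 433*(27 - 245/(-184)) = 433*(27 - 245*(-1/184)) = 433*(27 + 245/184) = 433*(5213/184) = 2257229/184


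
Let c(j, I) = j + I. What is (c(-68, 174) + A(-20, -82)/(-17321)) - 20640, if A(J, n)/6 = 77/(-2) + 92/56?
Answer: -2489684350/121247 ≈ -20534.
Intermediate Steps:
c(j, I) = I + j
A(J, n) = -1548/7 (A(J, n) = 6*(77/(-2) + 92/56) = 6*(77*(-½) + 92*(1/56)) = 6*(-77/2 + 23/14) = 6*(-258/7) = -1548/7)
(c(-68, 174) + A(-20, -82)/(-17321)) - 20640 = ((174 - 68) - 1548/7/(-17321)) - 20640 = (106 - 1548/7*(-1/17321)) - 20640 = (106 + 1548/121247) - 20640 = 12853730/121247 - 20640 = -2489684350/121247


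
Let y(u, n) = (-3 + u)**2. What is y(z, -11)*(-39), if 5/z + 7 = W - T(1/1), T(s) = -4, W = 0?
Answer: -2548/3 ≈ -849.33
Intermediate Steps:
z = -5/3 (z = 5/(-7 + (0 - 1*(-4))) = 5/(-7 + (0 + 4)) = 5/(-7 + 4) = 5/(-3) = 5*(-1/3) = -5/3 ≈ -1.6667)
y(z, -11)*(-39) = (-3 - 5/3)**2*(-39) = (-14/3)**2*(-39) = (196/9)*(-39) = -2548/3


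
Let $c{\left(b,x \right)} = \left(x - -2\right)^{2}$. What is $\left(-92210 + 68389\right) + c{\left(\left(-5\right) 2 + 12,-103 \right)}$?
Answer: $-13620$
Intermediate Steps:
$c{\left(b,x \right)} = \left(2 + x\right)^{2}$ ($c{\left(b,x \right)} = \left(x + 2\right)^{2} = \left(2 + x\right)^{2}$)
$\left(-92210 + 68389\right) + c{\left(\left(-5\right) 2 + 12,-103 \right)} = \left(-92210 + 68389\right) + \left(2 - 103\right)^{2} = -23821 + \left(-101\right)^{2} = -23821 + 10201 = -13620$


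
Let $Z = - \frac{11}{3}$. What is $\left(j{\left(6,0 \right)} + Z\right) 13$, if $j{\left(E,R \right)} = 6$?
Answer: $\frac{91}{3} \approx 30.333$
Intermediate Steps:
$Z = - \frac{11}{3}$ ($Z = \left(-11\right) \frac{1}{3} = - \frac{11}{3} \approx -3.6667$)
$\left(j{\left(6,0 \right)} + Z\right) 13 = \left(6 - \frac{11}{3}\right) 13 = \frac{7}{3} \cdot 13 = \frac{91}{3}$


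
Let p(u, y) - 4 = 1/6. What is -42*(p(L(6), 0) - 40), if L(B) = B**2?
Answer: 1505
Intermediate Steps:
p(u, y) = 25/6 (p(u, y) = 4 + 1/6 = 25/6)
-42*(p(L(6), 0) - 40) = -42*(25/6 - 40) = -42*(-215/6) = 1505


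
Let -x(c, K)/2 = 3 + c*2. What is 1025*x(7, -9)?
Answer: -34850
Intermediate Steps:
x(c, K) = -6 - 4*c (x(c, K) = -2*(3 + c*2) = -2*(3 + 2*c) = -6 - 4*c)
1025*x(7, -9) = 1025*(-6 - 4*7) = 1025*(-6 - 28) = 1025*(-34) = -34850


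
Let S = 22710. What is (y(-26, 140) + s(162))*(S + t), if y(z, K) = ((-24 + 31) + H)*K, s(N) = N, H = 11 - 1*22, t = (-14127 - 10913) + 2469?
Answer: -55322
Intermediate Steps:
t = -22571 (t = -25040 + 2469 = -22571)
H = -11 (H = 11 - 22 = -11)
y(z, K) = -4*K (y(z, K) = ((-24 + 31) - 11)*K = (7 - 11)*K = -4*K)
(y(-26, 140) + s(162))*(S + t) = (-4*140 + 162)*(22710 - 22571) = (-560 + 162)*139 = -398*139 = -55322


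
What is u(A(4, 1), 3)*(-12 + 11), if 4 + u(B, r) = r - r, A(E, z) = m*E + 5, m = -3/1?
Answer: 4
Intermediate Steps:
m = -3 (m = -3*1 = -3)
A(E, z) = 5 - 3*E (A(E, z) = -3*E + 5 = 5 - 3*E)
u(B, r) = -4 (u(B, r) = -4 + (r - r) = -4 + 0 = -4)
u(A(4, 1), 3)*(-12 + 11) = -4*(-12 + 11) = -4*(-1) = 4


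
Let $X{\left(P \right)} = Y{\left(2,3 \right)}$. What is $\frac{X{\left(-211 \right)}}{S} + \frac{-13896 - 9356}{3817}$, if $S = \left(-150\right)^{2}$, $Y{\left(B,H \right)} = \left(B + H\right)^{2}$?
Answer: $- \frac{20922983}{3435300} \approx -6.0906$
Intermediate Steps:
$S = 22500$
$X{\left(P \right)} = 25$ ($X{\left(P \right)} = \left(2 + 3\right)^{2} = 5^{2} = 25$)
$\frac{X{\left(-211 \right)}}{S} + \frac{-13896 - 9356}{3817} = \frac{25}{22500} + \frac{-13896 - 9356}{3817} = 25 \cdot \frac{1}{22500} - \frac{23252}{3817} = \frac{1}{900} - \frac{23252}{3817} = - \frac{20922983}{3435300}$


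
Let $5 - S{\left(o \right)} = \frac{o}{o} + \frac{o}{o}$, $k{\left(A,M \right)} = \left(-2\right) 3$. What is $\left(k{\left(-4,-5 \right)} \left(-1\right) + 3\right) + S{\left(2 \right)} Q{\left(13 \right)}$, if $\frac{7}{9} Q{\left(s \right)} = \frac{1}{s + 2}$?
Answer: $\frac{324}{35} \approx 9.2571$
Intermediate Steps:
$k{\left(A,M \right)} = -6$
$Q{\left(s \right)} = \frac{9}{7 \left(2 + s\right)}$ ($Q{\left(s \right)} = \frac{9}{7 \left(s + 2\right)} = \frac{9}{7 \left(2 + s\right)}$)
$S{\left(o \right)} = 3$ ($S{\left(o \right)} = 5 - \left(\frac{o}{o} + \frac{o}{o}\right) = 5 - \left(1 + 1\right) = 5 - 2 = 3$)
$\left(k{\left(-4,-5 \right)} \left(-1\right) + 3\right) + S{\left(2 \right)} Q{\left(13 \right)} = \left(\left(-6\right) \left(-1\right) + 3\right) + 3 \frac{9}{7 \left(2 + 13\right)} = \left(6 + 3\right) + 3 \frac{9}{7 \cdot 15} = 9 + 3 \cdot \frac{9}{7} \cdot \frac{1}{15} = 9 + 3 \cdot \frac{3}{35} = 9 + \frac{9}{35} = \frac{324}{35}$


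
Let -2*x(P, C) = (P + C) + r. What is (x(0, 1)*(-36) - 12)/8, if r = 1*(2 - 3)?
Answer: -3/2 ≈ -1.5000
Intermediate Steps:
r = -1 (r = 1*(-1) = -1)
x(P, C) = ½ - C/2 - P/2 (x(P, C) = -((P + C) - 1)/2 = -((C + P) - 1)/2 = -(-1 + C + P)/2 = ½ - C/2 - P/2)
(x(0, 1)*(-36) - 12)/8 = ((½ - ½*1 - ½*0)*(-36) - 12)/8 = ((½ - ½ + 0)*(-36) - 12)*(⅛) = (0*(-36) - 12)*(⅛) = (0 - 12)*(⅛) = -12*⅛ = -3/2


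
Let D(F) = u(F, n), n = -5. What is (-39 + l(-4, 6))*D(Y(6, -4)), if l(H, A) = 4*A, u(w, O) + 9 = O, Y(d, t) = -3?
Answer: 210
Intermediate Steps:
u(w, O) = -9 + O
D(F) = -14 (D(F) = -9 - 5 = -14)
(-39 + l(-4, 6))*D(Y(6, -4)) = (-39 + 4*6)*(-14) = (-39 + 24)*(-14) = -15*(-14) = 210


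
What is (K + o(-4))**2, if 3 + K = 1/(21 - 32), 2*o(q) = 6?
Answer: 1/121 ≈ 0.0082645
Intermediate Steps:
o(q) = 3 (o(q) = (1/2)*6 = 3)
K = -34/11 (K = -3 + 1/(21 - 32) = -3 + 1/(-11) = -3 - 1/11 = -34/11 ≈ -3.0909)
(K + o(-4))**2 = (-34/11 + 3)**2 = (-1/11)**2 = 1/121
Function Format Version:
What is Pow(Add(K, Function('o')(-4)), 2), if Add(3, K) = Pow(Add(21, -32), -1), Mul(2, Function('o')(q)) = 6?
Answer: Rational(1, 121) ≈ 0.0082645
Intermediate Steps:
Function('o')(q) = 3 (Function('o')(q) = Mul(Rational(1, 2), 6) = 3)
K = Rational(-34, 11) (K = Add(-3, Pow(Add(21, -32), -1)) = Add(-3, Pow(-11, -1)) = Add(-3, Rational(-1, 11)) = Rational(-34, 11) ≈ -3.0909)
Pow(Add(K, Function('o')(-4)), 2) = Pow(Add(Rational(-34, 11), 3), 2) = Pow(Rational(-1, 11), 2) = Rational(1, 121)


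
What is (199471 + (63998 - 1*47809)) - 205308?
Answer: 10352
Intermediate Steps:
(199471 + (63998 - 1*47809)) - 205308 = (199471 + (63998 - 47809)) - 205308 = (199471 + 16189) - 205308 = 215660 - 205308 = 10352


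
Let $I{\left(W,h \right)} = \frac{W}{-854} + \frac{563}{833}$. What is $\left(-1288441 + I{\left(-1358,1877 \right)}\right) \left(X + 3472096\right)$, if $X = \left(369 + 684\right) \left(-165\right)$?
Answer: $- \frac{30848740611635077}{7259} \approx -4.2497 \cdot 10^{12}$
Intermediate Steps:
$I{\left(W,h \right)} = \frac{563}{833} - \frac{W}{854}$ ($I{\left(W,h \right)} = W \left(- \frac{1}{854}\right) + 563 \cdot \frac{1}{833} = - \frac{W}{854} + \frac{563}{833} = \frac{563}{833} - \frac{W}{854}$)
$X = -173745$ ($X = 1053 \left(-165\right) = -173745$)
$\left(-1288441 + I{\left(-1358,1877 \right)}\right) \left(X + 3472096\right) = \left(-1288441 + \left(\frac{563}{833} - - \frac{97}{61}\right)\right) \left(-173745 + 3472096\right) = \left(-1288441 + \left(\frac{563}{833} + \frac{97}{61}\right)\right) 3298351 = \left(-1288441 + \frac{115144}{50813}\right) 3298351 = \left(- \frac{65469437389}{50813}\right) 3298351 = - \frac{30848740611635077}{7259}$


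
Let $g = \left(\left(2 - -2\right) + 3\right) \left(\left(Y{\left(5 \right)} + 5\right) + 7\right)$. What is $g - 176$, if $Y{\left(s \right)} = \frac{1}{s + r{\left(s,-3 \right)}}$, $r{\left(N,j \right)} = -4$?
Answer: $-85$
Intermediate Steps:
$Y{\left(s \right)} = \frac{1}{-4 + s}$ ($Y{\left(s \right)} = \frac{1}{s - 4} = \frac{1}{-4 + s}$)
$g = 91$ ($g = \left(\left(2 - -2\right) + 3\right) \left(\left(\frac{1}{-4 + 5} + 5\right) + 7\right) = \left(\left(2 + 2\right) + 3\right) \left(\left(1^{-1} + 5\right) + 7\right) = \left(4 + 3\right) \left(\left(1 + 5\right) + 7\right) = 7 \left(6 + 7\right) = 7 \cdot 13 = 91$)
$g - 176 = 91 - 176 = -85$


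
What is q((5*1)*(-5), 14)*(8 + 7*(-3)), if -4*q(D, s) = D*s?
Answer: -2275/2 ≈ -1137.5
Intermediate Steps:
q(D, s) = -D*s/4
q((5*1)*(-5), 14)*(8 + 7*(-3)) = (-1/4*(5*1)*(-5)*14)*(8 + 7*(-3)) = (-1/4*5*(-5)*14)*(8 - 21) = -1/4*(-25)*14*(-13) = (175/2)*(-13) = -2275/2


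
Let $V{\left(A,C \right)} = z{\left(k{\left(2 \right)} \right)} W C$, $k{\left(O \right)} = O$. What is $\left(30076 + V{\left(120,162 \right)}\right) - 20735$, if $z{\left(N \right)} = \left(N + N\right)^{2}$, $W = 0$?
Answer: $9341$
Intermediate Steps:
$z{\left(N \right)} = 4 N^{2}$ ($z{\left(N \right)} = \left(2 N\right)^{2} = 4 N^{2}$)
$V{\left(A,C \right)} = 0$ ($V{\left(A,C \right)} = 4 \cdot 2^{2} \cdot 0 C = 4 \cdot 4 \cdot 0 C = 16 \cdot 0 C = 0 C = 0$)
$\left(30076 + V{\left(120,162 \right)}\right) - 20735 = \left(30076 + 0\right) - 20735 = 30076 - 20735 = 9341$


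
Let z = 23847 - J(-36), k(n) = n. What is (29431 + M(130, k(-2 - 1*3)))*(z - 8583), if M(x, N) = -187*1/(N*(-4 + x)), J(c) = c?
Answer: 3152091890/7 ≈ 4.5030e+8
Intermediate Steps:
M(x, N) = -187/(N*(-4 + x))
z = 23883 (z = 23847 - 1*(-36) = 23847 + 36 = 23883)
(29431 + M(130, k(-2 - 1*3)))*(z - 8583) = (29431 - 187/((-2 - 1*3)*(-4 + 130)))*(23883 - 8583) = (29431 - 187/(-2 - 3*126))*15300 = (29431 - 187*1/126/(-5))*15300 = (29431 - 187*(-⅕)*1/126)*15300 = (29431 + 187/630)*15300 = (18541717/630)*15300 = 3152091890/7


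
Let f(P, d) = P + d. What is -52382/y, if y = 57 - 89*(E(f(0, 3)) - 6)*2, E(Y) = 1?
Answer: -52382/947 ≈ -55.314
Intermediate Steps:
y = 947 (y = 57 - 89*(1 - 6)*2 = 57 - (-445)*2 = 57 - 89*(-10) = 57 + 890 = 947)
-52382/y = -52382/947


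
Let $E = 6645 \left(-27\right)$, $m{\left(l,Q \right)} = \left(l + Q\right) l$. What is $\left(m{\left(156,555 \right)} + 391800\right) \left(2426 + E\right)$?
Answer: $-88975202124$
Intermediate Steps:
$m{\left(l,Q \right)} = l \left(Q + l\right)$ ($m{\left(l,Q \right)} = \left(Q + l\right) l = l \left(Q + l\right)$)
$E = -179415$
$\left(m{\left(156,555 \right)} + 391800\right) \left(2426 + E\right) = \left(156 \left(555 + 156\right) + 391800\right) \left(2426 - 179415\right) = \left(156 \cdot 711 + 391800\right) \left(-176989\right) = \left(110916 + 391800\right) \left(-176989\right) = 502716 \left(-176989\right) = -88975202124$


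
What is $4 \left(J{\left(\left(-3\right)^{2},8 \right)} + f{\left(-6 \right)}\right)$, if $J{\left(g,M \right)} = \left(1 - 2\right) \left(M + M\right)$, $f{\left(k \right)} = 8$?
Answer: $-32$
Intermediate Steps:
$J{\left(g,M \right)} = - 2 M$
$4 \left(J{\left(\left(-3\right)^{2},8 \right)} + f{\left(-6 \right)}\right) = 4 \left(\left(-2\right) 8 + 8\right) = 4 \left(-16 + 8\right) = 4 \left(-8\right) = -32$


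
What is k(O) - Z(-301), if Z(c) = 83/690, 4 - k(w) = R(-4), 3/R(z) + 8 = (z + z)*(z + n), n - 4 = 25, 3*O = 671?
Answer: 279443/71760 ≈ 3.8941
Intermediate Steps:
O = 671/3 (O = (1/3)*671 = 671/3 ≈ 223.67)
n = 29 (n = 4 + 25 = 29)
R(z) = 3/(-8 + 2*z*(29 + z)) (R(z) = 3/(-8 + (z + z)*(z + 29)) = 3/(-8 + (2*z)*(29 + z)) = 3/(-8 + 2*z*(29 + z)))
k(w) = 835/208 (k(w) = 4 - 3/(2*(-4 + (-4)**2 + 29*(-4))) = 4 - 3/(2*(-4 + 16 - 116)) = 4 - 3/(2*(-104)) = 4 - 3*(-1)/(2*104) = 4 - 1*(-3/208) = 4 + 3/208 = 835/208)
Z(c) = 83/690 (Z(c) = 83*(1/690) = 83/690)
k(O) - Z(-301) = 835/208 - 1*83/690 = 835/208 - 83/690 = 279443/71760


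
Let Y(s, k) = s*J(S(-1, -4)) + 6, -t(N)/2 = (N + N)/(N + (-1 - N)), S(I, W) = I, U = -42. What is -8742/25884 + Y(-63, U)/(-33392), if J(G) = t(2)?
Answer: -11625943/36013272 ≈ -0.32282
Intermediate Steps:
t(N) = 4*N (t(N) = -2*(N + N)/(N + (-1 - N)) = -2*2*N/(-1) = -2*2*N*(-1) = -(-4)*N = 4*N)
J(G) = 8 (J(G) = 4*2 = 8)
Y(s, k) = 6 + 8*s (Y(s, k) = s*8 + 6 = 8*s + 6 = 6 + 8*s)
-8742/25884 + Y(-63, U)/(-33392) = -8742/25884 + (6 + 8*(-63))/(-33392) = -8742*1/25884 + (6 - 504)*(-1/33392) = -1457/4314 - 498*(-1/33392) = -1457/4314 + 249/16696 = -11625943/36013272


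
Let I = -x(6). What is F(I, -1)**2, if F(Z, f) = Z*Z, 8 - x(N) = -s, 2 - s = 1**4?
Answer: 6561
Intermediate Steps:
s = 1 (s = 2 - 1*1**4 = 2 - 1*1 = 2 - 1 = 1)
x(N) = 9 (x(N) = 8 - (-1) = 8 - 1*(-1) = 8 + 1 = 9)
I = -9 (I = -1*9 = -9)
F(Z, f) = Z**2
F(I, -1)**2 = ((-9)**2)**2 = 81**2 = 6561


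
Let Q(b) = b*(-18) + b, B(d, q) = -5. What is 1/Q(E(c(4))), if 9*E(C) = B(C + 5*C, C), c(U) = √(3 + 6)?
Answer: 9/85 ≈ 0.10588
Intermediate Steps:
c(U) = 3 (c(U) = √9 = 3)
E(C) = -5/9 (E(C) = (⅑)*(-5) = -5/9)
Q(b) = -17*b (Q(b) = -18*b + b = -17*b)
1/Q(E(c(4))) = 1/(-17*(-5/9)) = 1/(85/9) = 9/85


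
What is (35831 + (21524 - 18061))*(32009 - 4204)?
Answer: 1092569670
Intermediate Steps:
(35831 + (21524 - 18061))*(32009 - 4204) = (35831 + 3463)*27805 = 39294*27805 = 1092569670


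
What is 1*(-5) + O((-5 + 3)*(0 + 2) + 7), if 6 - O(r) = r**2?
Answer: -8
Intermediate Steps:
O(r) = 6 - r**2
1*(-5) + O((-5 + 3)*(0 + 2) + 7) = 1*(-5) + (6 - ((-5 + 3)*(0 + 2) + 7)**2) = -5 + (6 - (-2*2 + 7)**2) = -5 + (6 - (-4 + 7)**2) = -5 + (6 - 1*3**2) = -5 + (6 - 1*9) = -5 + (6 - 9) = -5 - 3 = -8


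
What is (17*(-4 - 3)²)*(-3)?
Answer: -2499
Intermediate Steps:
(17*(-4 - 3)²)*(-3) = (17*(-7)²)*(-3) = (17*49)*(-3) = 833*(-3) = -2499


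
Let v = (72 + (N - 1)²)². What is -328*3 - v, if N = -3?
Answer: -8728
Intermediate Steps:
v = 7744 (v = (72 + (-3 - 1)²)² = (72 + (-4)²)² = (72 + 16)² = 88² = 7744)
-328*3 - v = -328*3 - 1*7744 = -984 - 7744 = -8728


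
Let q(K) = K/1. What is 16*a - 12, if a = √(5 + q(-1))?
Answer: 20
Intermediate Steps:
q(K) = K (q(K) = K*1 = K)
a = 2 (a = √(5 - 1) = √4 = 2)
16*a - 12 = 16*2 - 12 = 32 - 12 = 20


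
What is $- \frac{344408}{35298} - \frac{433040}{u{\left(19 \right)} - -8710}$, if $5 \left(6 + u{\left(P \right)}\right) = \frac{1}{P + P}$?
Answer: $- \frac{1736901621644}{29187227889} \approx -59.509$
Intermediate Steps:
$u{\left(P \right)} = -6 + \frac{1}{10 P}$ ($u{\left(P \right)} = -6 + \frac{1}{5 \left(P + P\right)} = -6 + \frac{1}{5 \cdot 2 P} = -6 + \frac{\frac{1}{2} \frac{1}{P}}{5} = -6 + \frac{1}{10 P}$)
$- \frac{344408}{35298} - \frac{433040}{u{\left(19 \right)} - -8710} = - \frac{344408}{35298} - \frac{433040}{\left(-6 + \frac{1}{10 \cdot 19}\right) - -8710} = \left(-344408\right) \frac{1}{35298} - \frac{433040}{\left(-6 + \frac{1}{10} \cdot \frac{1}{19}\right) + 8710} = - \frac{172204}{17649} - \frac{433040}{\left(-6 + \frac{1}{190}\right) + 8710} = - \frac{172204}{17649} - \frac{433040}{- \frac{1139}{190} + 8710} = - \frac{172204}{17649} - \frac{433040}{\frac{1653761}{190}} = - \frac{172204}{17649} - \frac{82277600}{1653761} = - \frac{1736901621644}{29187227889}$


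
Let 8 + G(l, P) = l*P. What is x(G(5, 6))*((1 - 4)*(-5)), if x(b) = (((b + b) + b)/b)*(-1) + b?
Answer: 285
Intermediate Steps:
G(l, P) = -8 + P*l (G(l, P) = -8 + l*P = -8 + P*l)
x(b) = -3 + b (x(b) = ((2*b + b)/b)*(-1) + b = ((3*b)/b)*(-1) + b = 3*(-1) + b = -3 + b)
x(G(5, 6))*((1 - 4)*(-5)) = (-3 + (-8 + 6*5))*((1 - 4)*(-5)) = (-3 + (-8 + 30))*(-3*(-5)) = (-3 + 22)*15 = 19*15 = 285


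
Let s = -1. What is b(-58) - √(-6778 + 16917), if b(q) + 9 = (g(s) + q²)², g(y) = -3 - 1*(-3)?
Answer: 11316487 - √10139 ≈ 1.1316e+7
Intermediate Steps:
g(y) = 0 (g(y) = -3 + 3 = 0)
b(q) = -9 + q⁴ (b(q) = -9 + (0 + q²)² = -9 + (q²)² = -9 + q⁴)
b(-58) - √(-6778 + 16917) = (-9 + (-58)⁴) - √(-6778 + 16917) = (-9 + 11316496) - √10139 = 11316487 - √10139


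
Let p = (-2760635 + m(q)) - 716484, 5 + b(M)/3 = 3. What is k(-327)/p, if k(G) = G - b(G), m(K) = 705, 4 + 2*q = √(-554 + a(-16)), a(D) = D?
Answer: 321/3476414 ≈ 9.2337e-5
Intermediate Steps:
q = -2 + I*√570/2 (q = -2 + √(-554 - 16)/2 = -2 + √(-570)/2 = -2 + (I*√570)/2 = -2 + I*√570/2 ≈ -2.0 + 11.937*I)
b(M) = -6 (b(M) = -15 + 3*3 = -15 + 9 = -6)
k(G) = 6 + G (k(G) = G - 1*(-6) = G + 6 = 6 + G)
p = -3476414 (p = (-2760635 + 705) - 716484 = -2759930 - 716484 = -3476414)
k(-327)/p = (6 - 327)/(-3476414) = -321*(-1/3476414) = 321/3476414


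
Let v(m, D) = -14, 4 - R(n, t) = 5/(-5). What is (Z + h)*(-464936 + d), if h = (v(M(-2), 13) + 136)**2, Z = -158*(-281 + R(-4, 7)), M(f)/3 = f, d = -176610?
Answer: -37525308632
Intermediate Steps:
R(n, t) = 5 (R(n, t) = 4 - 5/(-5) = 4 - 5*(-1)/5 = 4 - 1*(-1) = 4 + 1 = 5)
M(f) = 3*f
Z = 43608 (Z = -158*(-281 + 5) = -158*(-276) = 43608)
h = 14884 (h = (-14 + 136)**2 = 122**2 = 14884)
(Z + h)*(-464936 + d) = (43608 + 14884)*(-464936 - 176610) = 58492*(-641546) = -37525308632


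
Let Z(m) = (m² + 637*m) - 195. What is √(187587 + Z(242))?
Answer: √400110 ≈ 632.54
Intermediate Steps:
Z(m) = -195 + m² + 637*m
√(187587 + Z(242)) = √(187587 + (-195 + 242² + 637*242)) = √(187587 + (-195 + 58564 + 154154)) = √(187587 + 212523) = √400110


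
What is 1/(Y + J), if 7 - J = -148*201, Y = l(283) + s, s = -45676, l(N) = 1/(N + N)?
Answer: -566/9011285 ≈ -6.2810e-5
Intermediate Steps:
l(N) = 1/(2*N)
Y = -25852615/566 (Y = (½)/283 - 45676 = (½)*(1/283) - 45676 = 1/566 - 45676 = -25852615/566 ≈ -45676.)
J = 29755 (J = 7 - (-148)*201 = 7 - 1*(-29748) = 7 + 29748 = 29755)
1/(Y + J) = 1/(-25852615/566 + 29755) = 1/(-9011285/566) = -566/9011285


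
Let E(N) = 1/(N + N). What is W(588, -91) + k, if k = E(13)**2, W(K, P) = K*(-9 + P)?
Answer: -39748799/676 ≈ -58800.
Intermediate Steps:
E(N) = 1/(2*N)
k = 1/676 (k = ((1/2)/13)**2 = ((1/2)*(1/13))**2 = (1/26)**2 = 1/676 ≈ 0.0014793)
W(588, -91) + k = 588*(-9 - 91) + 1/676 = 588*(-100) + 1/676 = -58800 + 1/676 = -39748799/676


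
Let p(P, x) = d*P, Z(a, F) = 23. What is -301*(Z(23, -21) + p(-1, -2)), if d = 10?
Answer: -3913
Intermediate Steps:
p(P, x) = 10*P
-301*(Z(23, -21) + p(-1, -2)) = -301*(23 + 10*(-1)) = -301*(23 - 10) = -301*13 = -3913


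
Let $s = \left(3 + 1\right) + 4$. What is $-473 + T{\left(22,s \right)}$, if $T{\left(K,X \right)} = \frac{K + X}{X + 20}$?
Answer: $- \frac{6607}{14} \approx -471.93$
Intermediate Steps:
$s = 8$ ($s = 4 + 4 = 8$)
$T{\left(K,X \right)} = \frac{K + X}{20 + X}$
$-473 + T{\left(22,s \right)} = -473 + \frac{22 + 8}{20 + 8} = -473 + \frac{1}{28} \cdot 30 = -473 + \frac{15}{14} = - \frac{6607}{14}$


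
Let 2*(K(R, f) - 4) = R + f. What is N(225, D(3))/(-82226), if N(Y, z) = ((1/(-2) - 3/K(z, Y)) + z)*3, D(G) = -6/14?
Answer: 8157/234261874 ≈ 3.4820e-5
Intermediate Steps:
D(G) = -3/7 (D(G) = -6*1/14 = -3/7)
K(R, f) = 4 + R/2 + f/2 (K(R, f) = 4 + (R + f)/2 = 4 + (R/2 + f/2) = 4 + R/2 + f/2)
N(Y, z) = -3/2 - 9/(4 + Y/2 + z/2) + 3*z (N(Y, z) = ((1/(-2) - 3/(4 + z/2 + Y/2)) + z)*3 = ((1*(-½) - 3/(4 + Y/2 + z/2)) + z)*3 = ((-½ - 3/(4 + Y/2 + z/2)) + z)*3 = (-½ + z - 3/(4 + Y/2 + z/2))*3 = -3/2 - 9/(4 + Y/2 + z/2) + 3*z)
N(225, D(3))/(-82226) = ((-18 + 3*(-1 + 2*(-3/7))*(8 + 225 - 3/7)/2)/(8 + 225 - 3/7))/(-82226) = ((-18 + (3/2)*(-1 - 6/7)*(1628/7))/(1628/7))*(-1/82226) = (7*(-18 + (3/2)*(-13/7)*(1628/7))/1628)*(-1/82226) = (7*(-18 - 31746/49)/1628)*(-1/82226) = ((7/1628)*(-32628/49))*(-1/82226) = -8157/2849*(-1/82226) = 8157/234261874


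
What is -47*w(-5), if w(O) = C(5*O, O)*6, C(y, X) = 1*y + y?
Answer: 14100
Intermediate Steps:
C(y, X) = 2*y (C(y, X) = y + y = 2*y)
w(O) = 60*O (w(O) = (2*(5*O))*6 = (10*O)*6 = 60*O)
-47*w(-5) = -2820*(-5) = -47*(-300) = 14100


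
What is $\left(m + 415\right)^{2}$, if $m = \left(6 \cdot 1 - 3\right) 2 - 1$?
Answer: $176400$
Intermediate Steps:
$m = 5$ ($m = \left(6 - 3\right) 2 - 1 = 3 \cdot 2 - 1 = 6 - 1 = 5$)
$\left(m + 415\right)^{2} = \left(5 + 415\right)^{2} = 420^{2} = 176400$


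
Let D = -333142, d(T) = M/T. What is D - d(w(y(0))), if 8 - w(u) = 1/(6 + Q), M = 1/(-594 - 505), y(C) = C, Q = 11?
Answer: -49426612813/148365 ≈ -3.3314e+5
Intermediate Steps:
M = -1/1099 (M = 1/(-1099) = -1/1099 ≈ -0.00090992)
w(u) = 135/17 (w(u) = 8 - 1/(6 + 11) = 8 - 1/17 = 135/17)
d(T) = -1/(1099*T)
D - d(w(y(0))) = -333142 - (-1)/(1099*135/17) = -333142 - (-1)*17/(1099*135) = -333142 - 1*(-17/148365) = -333142 + 17/148365 = -49426612813/148365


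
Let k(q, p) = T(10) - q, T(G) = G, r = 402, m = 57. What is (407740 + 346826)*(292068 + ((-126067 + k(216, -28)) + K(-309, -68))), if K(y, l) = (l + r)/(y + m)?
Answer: 2627147667283/21 ≈ 1.2510e+11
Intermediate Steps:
K(y, l) = (402 + l)/(57 + y) (K(y, l) = (l + 402)/(y + 57) = (402 + l)/(57 + y))
k(q, p) = 10 - q
(407740 + 346826)*(292068 + ((-126067 + k(216, -28)) + K(-309, -68))) = (407740 + 346826)*(292068 + ((-126067 + (10 - 1*216)) + (402 - 68)/(57 - 309))) = 754566*(292068 + ((-126067 + (10 - 216)) + 334/(-252))) = 754566*(292068 + ((-126067 - 206) - 1/252*334)) = 754566*(292068 + (-126273 - 167/126)) = 754566*(292068 - 15910565/126) = 754566*(20890003/126) = 2627147667283/21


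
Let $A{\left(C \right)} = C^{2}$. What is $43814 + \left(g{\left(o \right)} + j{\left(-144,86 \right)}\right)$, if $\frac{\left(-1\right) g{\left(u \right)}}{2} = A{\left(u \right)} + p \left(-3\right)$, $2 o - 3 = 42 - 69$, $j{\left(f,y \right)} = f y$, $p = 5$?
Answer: $31172$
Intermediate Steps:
$o = -12$ ($o = \frac{3}{2} + \frac{42 - 69}{2} = \frac{3}{2} + \frac{1}{2} \left(-27\right) = \frac{3}{2} - \frac{27}{2} = -12$)
$g{\left(u \right)} = 30 - 2 u^{2}$ ($g{\left(u \right)} = - 2 \left(u^{2} + 5 \left(-3\right)\right) = - 2 \left(u^{2} - 15\right) = - 2 \left(-15 + u^{2}\right) = 30 - 2 u^{2}$)
$43814 + \left(g{\left(o \right)} + j{\left(-144,86 \right)}\right) = 43814 + \left(\left(30 - 2 \left(-12\right)^{2}\right) - 12384\right) = 43814 + \left(\left(30 - 288\right) - 12384\right) = 43814 - 12642 = 31172$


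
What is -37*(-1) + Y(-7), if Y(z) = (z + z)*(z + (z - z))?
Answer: 135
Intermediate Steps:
Y(z) = 2*z² (Y(z) = (2*z)*(z + 0) = (2*z)*z = 2*z²)
-37*(-1) + Y(-7) = -37*(-1) + 2*(-7)² = 37 + 2*49 = 37 + 98 = 135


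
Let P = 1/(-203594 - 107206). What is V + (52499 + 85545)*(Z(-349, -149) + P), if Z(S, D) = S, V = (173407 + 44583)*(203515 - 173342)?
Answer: 507321552783289/77700 ≈ 6.5292e+9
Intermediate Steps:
V = 6577412270 (V = 217990*30173 = 6577412270)
P = -1/310800 (P = 1/(-310800) = -1/310800 ≈ -3.2175e-6)
V + (52499 + 85545)*(Z(-349, -149) + P) = 6577412270 + (52499 + 85545)*(-349 - 1/310800) = 6577412270 + 138044*(-108469201/310800) = 6577412270 - 3743380595711/77700 = 507321552783289/77700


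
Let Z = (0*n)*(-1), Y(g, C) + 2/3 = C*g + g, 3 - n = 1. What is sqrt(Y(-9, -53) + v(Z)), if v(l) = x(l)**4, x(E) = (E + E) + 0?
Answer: sqrt(4206)/3 ≈ 21.618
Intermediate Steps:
x(E) = 2*E (x(E) = 2*E + 0 = 2*E)
n = 2 (n = 3 - 1*1 = 3 - 1 = 2)
Y(g, C) = -2/3 + g + C*g (Y(g, C) = -2/3 + (C*g + g) = -2/3 + (g + C*g) = -2/3 + g + C*g)
Z = 0 (Z = (0*2)*(-1) = 0*(-1) = 0)
v(l) = 16*l**4 (v(l) = (2*l)**4 = 16*l**4)
sqrt(Y(-9, -53) + v(Z)) = sqrt((-2/3 - 9 - 53*(-9)) + 16*0**4) = sqrt((-2/3 - 9 + 477) + 16*0) = sqrt(1402/3 + 0) = sqrt(1402/3) = sqrt(4206)/3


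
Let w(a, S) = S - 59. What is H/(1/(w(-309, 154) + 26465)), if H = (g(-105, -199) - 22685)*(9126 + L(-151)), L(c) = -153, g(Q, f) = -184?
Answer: -5450205942720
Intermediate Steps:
w(a, S) = -59 + S
H = -205203537 (H = (-184 - 22685)*(9126 - 153) = -22869*8973 = -205203537)
H/(1/(w(-309, 154) + 26465)) = -205203537/(1/((-59 + 154) + 26465)) = -205203537/(1/(95 + 26465)) = -205203537/(1/26560) = -205203537/1/26560 = -205203537*26560 = -5450205942720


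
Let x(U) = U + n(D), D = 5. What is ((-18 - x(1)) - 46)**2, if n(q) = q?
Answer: 4900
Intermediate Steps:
x(U) = 5 + U (x(U) = U + 5 = 5 + U)
((-18 - x(1)) - 46)**2 = ((-18 - (5 + 1)) - 46)**2 = ((-18 - 1*6) - 46)**2 = ((-18 - 6) - 46)**2 = (-24 - 46)**2 = (-70)**2 = 4900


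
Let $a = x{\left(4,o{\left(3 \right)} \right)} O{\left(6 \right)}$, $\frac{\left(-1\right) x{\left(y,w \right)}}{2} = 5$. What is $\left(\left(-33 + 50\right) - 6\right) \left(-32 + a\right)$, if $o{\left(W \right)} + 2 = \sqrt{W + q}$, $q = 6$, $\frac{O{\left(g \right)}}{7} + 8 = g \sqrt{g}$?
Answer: $5808 - 4620 \sqrt{6} \approx -5508.6$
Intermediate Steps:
$O{\left(g \right)} = -56 + 7 g^{\frac{3}{2}}$ ($O{\left(g \right)} = -56 + 7 g \sqrt{g} = -56 + 7 g^{\frac{3}{2}}$)
$o{\left(W \right)} = -2 + \sqrt{6 + W}$ ($o{\left(W \right)} = -2 + \sqrt{W + 6} = -2 + \sqrt{6 + W}$)
$x{\left(y,w \right)} = -10$ ($x{\left(y,w \right)} = \left(-2\right) 5 = -10$)
$a = 560 - 420 \sqrt{6}$ ($a = - 10 \left(-56 + 7 \cdot 6^{\frac{3}{2}}\right) = - 10 \left(-56 + 7 \cdot 6 \sqrt{6}\right) = - 10 \left(-56 + 42 \sqrt{6}\right) = 560 - 420 \sqrt{6} \approx -468.79$)
$\left(\left(-33 + 50\right) - 6\right) \left(-32 + a\right) = \left(\left(-33 + 50\right) - 6\right) \left(-32 + \left(560 - 420 \sqrt{6}\right)\right) = \left(17 - 6\right) \left(528 - 420 \sqrt{6}\right) = 11 \left(528 - 420 \sqrt{6}\right) = 5808 - 4620 \sqrt{6}$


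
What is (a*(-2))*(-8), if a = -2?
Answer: -32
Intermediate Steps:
(a*(-2))*(-8) = -2*(-2)*(-8) = 4*(-8) = -32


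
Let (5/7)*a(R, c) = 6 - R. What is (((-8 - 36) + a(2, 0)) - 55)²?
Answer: 218089/25 ≈ 8723.6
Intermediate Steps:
a(R, c) = 42/5 - 7*R/5 (a(R, c) = 7*(6 - R)/5 = 42/5 - 7*R/5)
(((-8 - 36) + a(2, 0)) - 55)² = (((-8 - 36) + (42/5 - 7/5*2)) - 55)² = ((-44 + (42/5 - 14/5)) - 55)² = ((-44 + 28/5) - 55)² = (-192/5 - 55)² = (-467/5)² = 218089/25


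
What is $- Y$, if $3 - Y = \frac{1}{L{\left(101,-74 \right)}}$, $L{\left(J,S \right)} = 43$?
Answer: $- \frac{128}{43} \approx -2.9767$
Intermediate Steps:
$Y = \frac{128}{43}$ ($Y = 3 - \frac{1}{43} = \frac{128}{43} \approx 2.9767$)
$- Y = \left(-1\right) \frac{128}{43} = - \frac{128}{43}$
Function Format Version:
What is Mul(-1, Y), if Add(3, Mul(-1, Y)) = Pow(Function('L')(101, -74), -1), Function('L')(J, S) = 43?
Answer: Rational(-128, 43) ≈ -2.9767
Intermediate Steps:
Y = Rational(128, 43) (Y = Add(3, Mul(-1, Pow(43, -1))) = Add(3, Mul(-1, Rational(1, 43))) = Add(3, Rational(-1, 43)) = Rational(128, 43) ≈ 2.9767)
Mul(-1, Y) = Mul(-1, Rational(128, 43)) = Rational(-128, 43)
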